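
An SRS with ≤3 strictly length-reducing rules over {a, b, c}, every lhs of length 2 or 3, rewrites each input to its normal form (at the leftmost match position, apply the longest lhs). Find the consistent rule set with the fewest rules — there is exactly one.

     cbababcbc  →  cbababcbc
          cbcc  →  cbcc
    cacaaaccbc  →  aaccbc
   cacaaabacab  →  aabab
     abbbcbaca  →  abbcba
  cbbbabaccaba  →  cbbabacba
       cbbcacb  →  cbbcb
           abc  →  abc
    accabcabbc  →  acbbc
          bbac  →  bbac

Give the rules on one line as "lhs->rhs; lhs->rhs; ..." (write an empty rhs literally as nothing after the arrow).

bbb->bb; ca->

  | cbababcbc
  | cbcc
  | cacaaaccbc => caaaccbc => aaccbc
  | cacaaabacab => caaabacab => aabacab => aabab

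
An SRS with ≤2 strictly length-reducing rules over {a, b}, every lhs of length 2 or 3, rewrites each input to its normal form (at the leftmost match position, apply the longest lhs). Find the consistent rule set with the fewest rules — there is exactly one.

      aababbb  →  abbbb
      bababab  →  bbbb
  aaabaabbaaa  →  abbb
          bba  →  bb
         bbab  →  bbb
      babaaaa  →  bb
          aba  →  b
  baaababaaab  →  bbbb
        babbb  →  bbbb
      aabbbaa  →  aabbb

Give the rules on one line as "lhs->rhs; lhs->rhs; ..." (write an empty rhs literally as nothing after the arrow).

  | aababbb => abbbb
  | bababab => bbabab => bbbab => bbbb
  | aaabaabbaaa => aababbaaa => abbbaaa => abbbaa => abbba => abbb
  | bba => bb

aba->b; ba->b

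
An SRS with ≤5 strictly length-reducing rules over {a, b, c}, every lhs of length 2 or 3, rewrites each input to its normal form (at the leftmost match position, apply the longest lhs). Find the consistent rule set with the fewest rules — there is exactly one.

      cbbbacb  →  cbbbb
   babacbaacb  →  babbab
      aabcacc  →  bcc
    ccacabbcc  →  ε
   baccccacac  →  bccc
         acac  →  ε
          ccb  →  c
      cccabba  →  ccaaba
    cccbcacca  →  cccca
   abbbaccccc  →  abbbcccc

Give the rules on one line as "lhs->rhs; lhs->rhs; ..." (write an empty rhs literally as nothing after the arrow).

  | cbbbacb => cbbbb
  | babacbaacb => babbaacb => babbab
  | aabcacc => abcacc => bcacc => bcc
  | ccacabbcc => ccabbcc => caabcc => cabcc => aacc => ac => ε

abc->bc; ac->; cab->aa; ccb->c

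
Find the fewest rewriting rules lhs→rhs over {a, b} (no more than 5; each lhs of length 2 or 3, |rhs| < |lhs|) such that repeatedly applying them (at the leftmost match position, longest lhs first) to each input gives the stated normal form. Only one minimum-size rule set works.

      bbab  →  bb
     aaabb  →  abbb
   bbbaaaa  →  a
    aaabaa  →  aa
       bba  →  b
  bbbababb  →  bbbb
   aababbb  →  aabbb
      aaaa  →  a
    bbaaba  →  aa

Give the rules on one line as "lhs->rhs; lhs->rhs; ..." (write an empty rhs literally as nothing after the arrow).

  | bbab => bb
  | aaabb => abbb
  | bbbaaaa => bbaaaa => baaaa => aaaa => aba => a
  | aaabaa => abbaa => abaa => aa

aaa->ab; aba->a; ba->; baa->aa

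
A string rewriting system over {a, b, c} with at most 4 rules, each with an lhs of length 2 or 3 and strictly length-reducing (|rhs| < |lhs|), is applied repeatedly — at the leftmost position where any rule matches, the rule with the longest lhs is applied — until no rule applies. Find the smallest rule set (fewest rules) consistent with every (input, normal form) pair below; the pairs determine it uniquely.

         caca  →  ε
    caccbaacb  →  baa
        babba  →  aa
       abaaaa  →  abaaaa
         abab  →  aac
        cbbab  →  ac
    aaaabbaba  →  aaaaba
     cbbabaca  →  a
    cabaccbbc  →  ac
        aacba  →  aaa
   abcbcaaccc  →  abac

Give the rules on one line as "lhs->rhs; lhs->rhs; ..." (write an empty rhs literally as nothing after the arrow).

  | caca => ca => ε
  | caccbaacb => ccbaacb => baacb => baa
  | babba => acba => aa
  | abaaaa

bab->ac; ca->; cb->; cc->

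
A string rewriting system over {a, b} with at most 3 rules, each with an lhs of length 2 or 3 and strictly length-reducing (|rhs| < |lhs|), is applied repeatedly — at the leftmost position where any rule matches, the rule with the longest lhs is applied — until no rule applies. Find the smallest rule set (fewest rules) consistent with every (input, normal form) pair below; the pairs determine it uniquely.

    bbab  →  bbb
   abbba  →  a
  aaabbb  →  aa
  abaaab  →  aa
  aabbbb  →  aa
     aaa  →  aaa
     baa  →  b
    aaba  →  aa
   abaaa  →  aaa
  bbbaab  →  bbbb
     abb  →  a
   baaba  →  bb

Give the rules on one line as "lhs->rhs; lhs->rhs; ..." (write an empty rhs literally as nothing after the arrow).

ab->; abb->a; ba->b

  | bbab => bbb
  | abbba => aba => a
  | aaabbb => aaab => aa
  | abaaab => aaab => aa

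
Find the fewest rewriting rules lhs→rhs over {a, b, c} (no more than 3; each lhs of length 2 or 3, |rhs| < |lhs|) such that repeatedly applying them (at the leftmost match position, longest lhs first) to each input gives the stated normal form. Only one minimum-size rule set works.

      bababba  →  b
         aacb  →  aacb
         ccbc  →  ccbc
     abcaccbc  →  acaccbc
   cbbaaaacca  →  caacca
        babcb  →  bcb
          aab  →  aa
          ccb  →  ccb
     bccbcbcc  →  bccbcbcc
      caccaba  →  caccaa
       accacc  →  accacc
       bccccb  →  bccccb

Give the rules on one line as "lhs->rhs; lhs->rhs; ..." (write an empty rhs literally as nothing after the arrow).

ab->a; ba->

  | bababba => babba => bba => b
  | aacb
  | ccbc
  | abcaccbc => acaccbc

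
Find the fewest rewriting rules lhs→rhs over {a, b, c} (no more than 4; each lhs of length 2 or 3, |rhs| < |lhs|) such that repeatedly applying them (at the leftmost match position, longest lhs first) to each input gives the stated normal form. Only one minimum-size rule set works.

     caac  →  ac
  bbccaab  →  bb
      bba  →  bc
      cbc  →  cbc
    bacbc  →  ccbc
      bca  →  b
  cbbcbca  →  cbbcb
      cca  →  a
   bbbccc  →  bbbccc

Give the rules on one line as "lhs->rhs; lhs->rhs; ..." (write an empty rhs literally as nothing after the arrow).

ba->c; ca->; cca->a

  | caac => ac
  | bbccaab => bbaab => bcab => bb
  | bba => bc
  | cbc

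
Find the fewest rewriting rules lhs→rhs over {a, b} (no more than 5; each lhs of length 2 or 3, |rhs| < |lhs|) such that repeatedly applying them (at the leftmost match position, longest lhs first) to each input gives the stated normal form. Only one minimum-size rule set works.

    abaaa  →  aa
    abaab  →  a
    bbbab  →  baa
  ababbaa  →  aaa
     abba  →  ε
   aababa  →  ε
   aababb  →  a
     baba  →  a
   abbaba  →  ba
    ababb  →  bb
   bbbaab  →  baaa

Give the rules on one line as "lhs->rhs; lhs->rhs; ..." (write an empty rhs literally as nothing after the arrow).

  | abaaa => aa
  | abaab => ab => a
  | bbbab => baab => baa
  | ababbaa => bbaa => aaa

ab->a; aba->; bab->; bba->aa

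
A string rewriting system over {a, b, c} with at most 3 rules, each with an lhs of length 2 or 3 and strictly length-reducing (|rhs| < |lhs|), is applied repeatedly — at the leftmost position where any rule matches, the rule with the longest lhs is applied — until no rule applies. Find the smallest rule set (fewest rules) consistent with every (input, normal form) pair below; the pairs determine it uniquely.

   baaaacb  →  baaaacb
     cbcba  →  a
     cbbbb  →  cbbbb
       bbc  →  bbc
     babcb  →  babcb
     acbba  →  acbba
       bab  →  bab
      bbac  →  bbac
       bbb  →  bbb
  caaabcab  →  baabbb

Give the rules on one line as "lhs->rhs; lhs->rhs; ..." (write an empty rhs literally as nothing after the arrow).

  | baaaacb
  | cbcba => cba => a
  | cbbbb
  | bbc

ca->b; cba->a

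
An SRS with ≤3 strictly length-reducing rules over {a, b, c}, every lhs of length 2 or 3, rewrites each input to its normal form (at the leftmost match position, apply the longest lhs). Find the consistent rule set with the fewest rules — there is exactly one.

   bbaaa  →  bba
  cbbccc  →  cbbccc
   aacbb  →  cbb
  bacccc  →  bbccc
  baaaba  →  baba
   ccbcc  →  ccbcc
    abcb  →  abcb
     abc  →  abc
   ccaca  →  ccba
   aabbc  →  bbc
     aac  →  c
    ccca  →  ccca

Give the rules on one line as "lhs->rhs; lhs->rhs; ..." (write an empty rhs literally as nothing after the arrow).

  | bbaaa => bba
  | cbbccc
  | aacbb => cbb
  | bacccc => bbccc

aa->; ac->b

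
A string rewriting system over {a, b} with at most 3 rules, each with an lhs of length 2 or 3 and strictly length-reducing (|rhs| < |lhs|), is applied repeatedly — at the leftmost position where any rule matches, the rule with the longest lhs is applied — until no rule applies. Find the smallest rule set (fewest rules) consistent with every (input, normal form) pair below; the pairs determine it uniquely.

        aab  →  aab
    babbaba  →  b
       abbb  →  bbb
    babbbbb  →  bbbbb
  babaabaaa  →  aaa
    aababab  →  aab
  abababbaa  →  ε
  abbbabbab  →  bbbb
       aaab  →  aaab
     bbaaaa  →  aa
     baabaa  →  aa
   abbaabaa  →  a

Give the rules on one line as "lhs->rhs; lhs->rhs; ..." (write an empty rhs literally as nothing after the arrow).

  | aab
  | babbaba => bbaba => bba => b
  | abbb => bbb
  | babbbbb => bbbbb

abb->bb; ba->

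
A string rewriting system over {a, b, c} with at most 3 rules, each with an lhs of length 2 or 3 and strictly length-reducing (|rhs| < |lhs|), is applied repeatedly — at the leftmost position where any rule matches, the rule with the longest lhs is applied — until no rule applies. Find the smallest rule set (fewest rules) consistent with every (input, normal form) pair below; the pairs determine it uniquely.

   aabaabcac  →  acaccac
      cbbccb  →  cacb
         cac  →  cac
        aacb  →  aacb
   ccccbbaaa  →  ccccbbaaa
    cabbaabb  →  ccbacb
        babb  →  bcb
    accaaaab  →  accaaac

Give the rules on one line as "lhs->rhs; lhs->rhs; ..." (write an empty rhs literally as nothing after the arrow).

  | aabaabcac => acaabcac => acaccac
  | cbbccb => cacb
  | cac
  | aacb

ab->c; bbc->a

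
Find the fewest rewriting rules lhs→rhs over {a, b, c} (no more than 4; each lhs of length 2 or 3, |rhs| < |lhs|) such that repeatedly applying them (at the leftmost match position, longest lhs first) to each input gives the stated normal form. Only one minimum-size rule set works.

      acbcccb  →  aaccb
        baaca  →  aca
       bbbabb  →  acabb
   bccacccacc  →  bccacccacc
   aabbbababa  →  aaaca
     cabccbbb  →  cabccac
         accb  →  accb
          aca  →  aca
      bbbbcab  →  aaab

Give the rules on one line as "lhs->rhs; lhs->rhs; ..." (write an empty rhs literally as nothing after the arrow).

  | acbcccb => aaccb
  | baaca => aca
  | bbbabb => acabb
  | bccacccacc

ba->; bbb->ac; cbc->a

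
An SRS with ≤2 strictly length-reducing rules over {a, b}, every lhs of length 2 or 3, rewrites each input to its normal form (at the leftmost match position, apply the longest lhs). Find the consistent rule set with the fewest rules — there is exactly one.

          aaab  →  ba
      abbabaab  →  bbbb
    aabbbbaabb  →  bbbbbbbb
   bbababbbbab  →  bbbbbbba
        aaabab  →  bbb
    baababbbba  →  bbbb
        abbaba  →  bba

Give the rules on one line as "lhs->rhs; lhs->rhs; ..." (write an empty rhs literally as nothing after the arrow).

aa->b; ab->a

  | aaab => bab => ba
  | abbabaab => ababaab => aabaab => bbaab => bbbb
  | aabbbbaabb => bbbbbaabb => bbbbbbbb
  | bbababbbbab => bbaabbbbab => bbbbbbbab => bbbbbbba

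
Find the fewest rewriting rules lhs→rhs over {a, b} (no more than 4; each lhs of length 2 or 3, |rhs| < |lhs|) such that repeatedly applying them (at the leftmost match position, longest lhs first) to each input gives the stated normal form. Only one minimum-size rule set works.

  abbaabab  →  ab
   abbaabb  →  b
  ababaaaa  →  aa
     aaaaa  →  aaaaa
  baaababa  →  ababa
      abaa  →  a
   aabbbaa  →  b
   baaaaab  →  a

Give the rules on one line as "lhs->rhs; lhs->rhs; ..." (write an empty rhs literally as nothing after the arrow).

aab->; abb->; baa->

  | abbaabab => aabab => ab
  | abbaabb => aabb => b
  | ababaaaa => abaaa => aa
  | aaaaa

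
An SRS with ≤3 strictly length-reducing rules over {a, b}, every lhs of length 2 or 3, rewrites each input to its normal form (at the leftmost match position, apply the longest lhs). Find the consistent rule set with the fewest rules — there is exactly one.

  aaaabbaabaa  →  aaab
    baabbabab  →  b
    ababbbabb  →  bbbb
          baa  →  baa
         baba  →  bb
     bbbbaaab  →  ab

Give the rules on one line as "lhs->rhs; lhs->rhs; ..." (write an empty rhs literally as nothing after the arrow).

aba->b; abb->; bba->

  | aaaabbaabaa => aaaaabaa => aaaaba => aaab
  | baabbabab => baabab => babb => b
  | ababbbabb => bbbbabb => bbbb
  | baa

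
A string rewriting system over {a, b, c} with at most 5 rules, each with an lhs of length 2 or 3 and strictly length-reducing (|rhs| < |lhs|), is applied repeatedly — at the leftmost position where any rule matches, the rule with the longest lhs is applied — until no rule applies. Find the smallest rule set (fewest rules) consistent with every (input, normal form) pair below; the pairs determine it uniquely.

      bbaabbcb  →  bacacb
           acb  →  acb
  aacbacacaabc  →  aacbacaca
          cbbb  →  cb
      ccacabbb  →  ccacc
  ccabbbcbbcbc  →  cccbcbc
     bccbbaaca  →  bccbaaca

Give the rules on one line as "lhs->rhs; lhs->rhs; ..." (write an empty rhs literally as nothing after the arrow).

  | bbaabbcb => baabbcb => bacacb
  | acb
  | aacbacacaabc => aacbacaca
  | cbbb => cbb => cb

ab->; abb->ca; abc->; bb->b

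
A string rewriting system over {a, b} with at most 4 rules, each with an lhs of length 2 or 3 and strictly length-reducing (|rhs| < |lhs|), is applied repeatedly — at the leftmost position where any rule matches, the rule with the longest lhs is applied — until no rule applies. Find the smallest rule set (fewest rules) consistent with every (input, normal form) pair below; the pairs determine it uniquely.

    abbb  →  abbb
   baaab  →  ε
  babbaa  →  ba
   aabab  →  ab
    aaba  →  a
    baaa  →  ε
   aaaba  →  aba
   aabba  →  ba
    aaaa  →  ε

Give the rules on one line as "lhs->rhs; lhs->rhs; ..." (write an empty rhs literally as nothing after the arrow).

aa->; aab->; baa->a; bab->b

  | abbb
  | baaab => aab => ε
  | babbaa => bbaa => ba
  | aabab => ab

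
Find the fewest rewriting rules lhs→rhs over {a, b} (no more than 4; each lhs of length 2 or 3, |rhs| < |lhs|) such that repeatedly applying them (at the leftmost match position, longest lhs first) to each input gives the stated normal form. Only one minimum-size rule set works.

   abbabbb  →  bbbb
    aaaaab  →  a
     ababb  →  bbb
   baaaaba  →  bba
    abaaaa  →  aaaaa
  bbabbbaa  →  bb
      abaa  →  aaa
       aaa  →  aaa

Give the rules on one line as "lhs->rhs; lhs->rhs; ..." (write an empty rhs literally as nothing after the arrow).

  | abbabbb => ababbb => aabbb => bbbb
  | aaaaab => aaabb => abbb => abb => ab => a
  | ababb => aabb => bbb
  | baaaaba => aaba => bba

aab->bb; ab->a; baa->; bab->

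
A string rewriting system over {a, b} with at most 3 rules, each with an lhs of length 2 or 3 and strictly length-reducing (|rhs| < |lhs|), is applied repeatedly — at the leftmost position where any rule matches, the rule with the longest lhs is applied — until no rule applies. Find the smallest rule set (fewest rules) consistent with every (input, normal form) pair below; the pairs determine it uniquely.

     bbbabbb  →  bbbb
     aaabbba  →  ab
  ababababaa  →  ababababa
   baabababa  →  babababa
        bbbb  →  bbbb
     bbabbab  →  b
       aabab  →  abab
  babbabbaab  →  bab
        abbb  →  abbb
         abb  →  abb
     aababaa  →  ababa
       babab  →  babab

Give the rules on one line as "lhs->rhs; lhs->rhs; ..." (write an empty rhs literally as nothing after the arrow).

  | bbbabbb => bbbb
  | aaabbba => aabbba => abbba => ab
  | ababababaa => ababababa
  | baabababa => babababa

aa->a; bba->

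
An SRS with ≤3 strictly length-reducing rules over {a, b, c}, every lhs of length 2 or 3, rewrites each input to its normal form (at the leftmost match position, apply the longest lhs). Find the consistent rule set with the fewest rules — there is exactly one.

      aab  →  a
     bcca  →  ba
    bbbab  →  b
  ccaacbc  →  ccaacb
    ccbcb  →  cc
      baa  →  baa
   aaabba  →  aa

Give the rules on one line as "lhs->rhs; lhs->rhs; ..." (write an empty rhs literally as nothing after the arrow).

ab->; bb->; bc->b

  | aab => a
  | bcca => bca => ba
  | bbbab => bab => b
  | ccaacbc => ccaacb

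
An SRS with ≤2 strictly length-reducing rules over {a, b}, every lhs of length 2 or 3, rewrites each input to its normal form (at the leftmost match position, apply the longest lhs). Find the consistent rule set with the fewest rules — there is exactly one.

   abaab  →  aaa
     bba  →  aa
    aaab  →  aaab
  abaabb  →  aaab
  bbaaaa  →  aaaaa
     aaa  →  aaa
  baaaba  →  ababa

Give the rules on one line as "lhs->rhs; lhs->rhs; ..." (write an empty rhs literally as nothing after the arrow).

  | abaab => aabb => aaa
  | bba => aa
  | aaab
  | abaabb => aabbb => aaab

baa->ab; bb->a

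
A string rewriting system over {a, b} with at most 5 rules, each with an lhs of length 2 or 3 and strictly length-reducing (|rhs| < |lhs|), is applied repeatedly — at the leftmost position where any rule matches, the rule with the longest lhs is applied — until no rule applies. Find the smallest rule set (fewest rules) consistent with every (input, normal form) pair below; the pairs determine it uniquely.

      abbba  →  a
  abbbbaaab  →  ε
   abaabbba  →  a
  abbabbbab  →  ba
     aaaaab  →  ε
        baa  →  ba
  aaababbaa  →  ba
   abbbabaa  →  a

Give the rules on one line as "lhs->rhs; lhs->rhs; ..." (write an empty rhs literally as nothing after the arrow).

  | abbba => bba => aa => a
  | abbbbaaab => bbbaaab => abaaab => aaab => aab => ab => ε
  | abaabbba => aabbba => abbba => bba => aa => a
  | abbabbbab => babbbab => babbab => babab => baab => bab => ba

aa->a; ab->; bab->ba; bb->a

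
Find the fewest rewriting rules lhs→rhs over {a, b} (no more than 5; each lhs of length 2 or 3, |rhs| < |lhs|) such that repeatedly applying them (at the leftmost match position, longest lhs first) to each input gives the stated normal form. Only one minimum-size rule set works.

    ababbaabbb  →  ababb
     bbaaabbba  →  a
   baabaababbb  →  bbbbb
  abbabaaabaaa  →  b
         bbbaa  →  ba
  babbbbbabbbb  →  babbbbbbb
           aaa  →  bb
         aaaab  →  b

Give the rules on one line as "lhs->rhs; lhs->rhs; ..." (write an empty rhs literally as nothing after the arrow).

aa->b; aaa->bb; aab->a; bba->

  | ababbaabbb => abaabbb => ababb
  | bbaaabbba => aabbba => abba => a
  | baabaababbb => baaababbb => bbbbabbb => bbbbb
  | abbabaaabaaa => abaaabaaa => abbbbaaa => abbaa => aa => b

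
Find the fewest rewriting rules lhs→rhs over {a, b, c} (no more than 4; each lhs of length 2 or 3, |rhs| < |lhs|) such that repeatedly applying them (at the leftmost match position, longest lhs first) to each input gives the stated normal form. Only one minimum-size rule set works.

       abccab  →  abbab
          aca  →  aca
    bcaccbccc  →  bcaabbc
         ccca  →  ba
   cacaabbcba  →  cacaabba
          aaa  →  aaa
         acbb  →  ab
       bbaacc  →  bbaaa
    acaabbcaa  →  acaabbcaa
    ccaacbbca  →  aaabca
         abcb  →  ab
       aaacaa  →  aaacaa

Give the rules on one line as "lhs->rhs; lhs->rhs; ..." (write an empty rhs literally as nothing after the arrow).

  | abccab => abbab
  | aca
  | bcaccbccc => bcaabccc => bcaabbc
  | ccca => ba

bcc->bb; cb->; cc->a; ccc->b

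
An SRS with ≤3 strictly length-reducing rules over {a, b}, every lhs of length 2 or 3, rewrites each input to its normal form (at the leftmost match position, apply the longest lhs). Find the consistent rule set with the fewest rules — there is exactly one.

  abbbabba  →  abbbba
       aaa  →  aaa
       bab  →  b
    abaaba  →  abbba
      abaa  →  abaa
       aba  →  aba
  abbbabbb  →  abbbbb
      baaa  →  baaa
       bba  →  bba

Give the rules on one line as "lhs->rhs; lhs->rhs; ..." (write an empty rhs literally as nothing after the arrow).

aab->bb; bab->b

  | abbbabba => abbbba
  | aaa
  | bab => b
  | abaaba => abbba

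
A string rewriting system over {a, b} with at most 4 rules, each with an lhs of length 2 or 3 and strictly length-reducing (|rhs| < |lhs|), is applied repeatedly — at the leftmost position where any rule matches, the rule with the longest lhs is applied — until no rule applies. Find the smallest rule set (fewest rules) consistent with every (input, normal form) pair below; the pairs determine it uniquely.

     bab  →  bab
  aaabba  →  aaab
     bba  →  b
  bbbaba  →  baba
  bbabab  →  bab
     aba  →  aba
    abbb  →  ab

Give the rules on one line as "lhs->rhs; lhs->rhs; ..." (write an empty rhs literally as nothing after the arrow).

  | bab
  | aaabba => aaabb => aaab
  | bba => bb => b
  | bbbaba => baba

bb->b; bba->bb; bbb->b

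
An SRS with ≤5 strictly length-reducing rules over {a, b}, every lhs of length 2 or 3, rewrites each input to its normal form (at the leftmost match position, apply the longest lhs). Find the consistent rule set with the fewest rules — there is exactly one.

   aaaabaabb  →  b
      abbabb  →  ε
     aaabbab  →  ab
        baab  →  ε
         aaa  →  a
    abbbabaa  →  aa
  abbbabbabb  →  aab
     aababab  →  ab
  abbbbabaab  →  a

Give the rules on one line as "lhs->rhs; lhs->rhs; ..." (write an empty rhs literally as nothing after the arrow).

aaa->a; abb->; baa->ab; bab->aa

  | aaaabaabb => aabaabb => aaabbb => abbb => b
  | abbabb => abb => ε
  | aaabbab => abbab => ab
  | baab => abb => ε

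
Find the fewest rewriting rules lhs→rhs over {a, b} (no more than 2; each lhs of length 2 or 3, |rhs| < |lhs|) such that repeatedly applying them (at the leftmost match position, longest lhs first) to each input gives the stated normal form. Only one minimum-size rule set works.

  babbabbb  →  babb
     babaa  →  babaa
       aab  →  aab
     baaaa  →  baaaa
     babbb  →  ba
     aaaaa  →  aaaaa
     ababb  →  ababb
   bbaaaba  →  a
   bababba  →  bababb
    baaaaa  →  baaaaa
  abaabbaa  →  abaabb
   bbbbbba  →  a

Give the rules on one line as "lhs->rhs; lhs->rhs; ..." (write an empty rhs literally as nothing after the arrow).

bba->bb; bbb->

  | babbabbb => babbbbb => babb
  | babaa
  | aab
  | baaaa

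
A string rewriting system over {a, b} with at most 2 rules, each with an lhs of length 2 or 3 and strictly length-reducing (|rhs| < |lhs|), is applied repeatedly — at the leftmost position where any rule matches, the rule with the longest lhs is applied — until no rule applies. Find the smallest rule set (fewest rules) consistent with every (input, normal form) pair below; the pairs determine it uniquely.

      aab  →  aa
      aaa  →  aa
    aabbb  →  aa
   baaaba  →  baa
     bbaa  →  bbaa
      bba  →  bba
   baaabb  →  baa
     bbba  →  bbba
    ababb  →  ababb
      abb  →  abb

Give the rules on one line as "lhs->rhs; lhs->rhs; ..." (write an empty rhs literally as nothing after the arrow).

  | aab => aa
  | aaa => aa
  | aabbb => aabb => aab => aa
  | baaaba => baaba => baaa => baa

aaa->aa; aab->aa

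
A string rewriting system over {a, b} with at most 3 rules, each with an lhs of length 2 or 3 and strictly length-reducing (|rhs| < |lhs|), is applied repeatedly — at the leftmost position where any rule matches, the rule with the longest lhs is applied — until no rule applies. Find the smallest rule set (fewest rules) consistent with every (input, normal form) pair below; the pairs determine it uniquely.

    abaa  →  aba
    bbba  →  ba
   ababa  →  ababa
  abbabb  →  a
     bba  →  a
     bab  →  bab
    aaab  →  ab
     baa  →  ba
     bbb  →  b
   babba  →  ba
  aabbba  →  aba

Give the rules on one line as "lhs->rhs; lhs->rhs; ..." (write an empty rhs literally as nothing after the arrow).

  | abaa => aba
  | bbba => ba
  | ababa
  | abbabb => aabb => abb => a

aa->a; bb->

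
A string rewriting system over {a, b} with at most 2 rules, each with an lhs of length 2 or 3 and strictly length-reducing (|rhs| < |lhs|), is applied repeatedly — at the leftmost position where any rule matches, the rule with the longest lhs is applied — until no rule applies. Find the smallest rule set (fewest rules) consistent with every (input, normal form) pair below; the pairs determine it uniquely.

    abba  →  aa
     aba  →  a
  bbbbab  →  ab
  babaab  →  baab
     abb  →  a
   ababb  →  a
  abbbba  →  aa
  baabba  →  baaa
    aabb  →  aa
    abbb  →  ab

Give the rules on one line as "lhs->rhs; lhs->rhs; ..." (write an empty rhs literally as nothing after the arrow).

  | abba => aa
  | aba => a
  | bbbbab => bbab => ab
  | babaab => baab

aba->a; bb->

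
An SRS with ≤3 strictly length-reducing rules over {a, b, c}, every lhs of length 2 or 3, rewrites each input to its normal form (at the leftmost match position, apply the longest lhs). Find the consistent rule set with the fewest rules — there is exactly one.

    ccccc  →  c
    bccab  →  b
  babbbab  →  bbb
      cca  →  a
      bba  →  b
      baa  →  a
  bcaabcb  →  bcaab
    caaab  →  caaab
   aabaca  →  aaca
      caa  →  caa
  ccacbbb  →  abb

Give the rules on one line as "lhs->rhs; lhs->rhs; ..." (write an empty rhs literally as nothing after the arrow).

ba->; cb->; cc->

  | ccccc => ccc => c
  | bccab => bab => b
  | babbbab => bbbab => bbb
  | cca => a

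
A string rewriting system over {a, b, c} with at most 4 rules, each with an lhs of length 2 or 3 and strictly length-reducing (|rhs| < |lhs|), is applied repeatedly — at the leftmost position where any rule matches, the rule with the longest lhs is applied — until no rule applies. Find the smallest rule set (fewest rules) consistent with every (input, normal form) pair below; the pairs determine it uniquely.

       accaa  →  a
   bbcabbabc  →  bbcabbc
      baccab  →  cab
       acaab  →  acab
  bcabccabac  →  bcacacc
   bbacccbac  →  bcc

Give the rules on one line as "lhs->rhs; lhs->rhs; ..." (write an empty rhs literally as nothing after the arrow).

  | accaa => aaaa => aaa => aa => a
  | bbcabbabc => bbcabcbc => bbcabbc
  | baccab => cccab => caab => cab
  | acaab => acab

aa->a; ba->c; cb->b; cca->aa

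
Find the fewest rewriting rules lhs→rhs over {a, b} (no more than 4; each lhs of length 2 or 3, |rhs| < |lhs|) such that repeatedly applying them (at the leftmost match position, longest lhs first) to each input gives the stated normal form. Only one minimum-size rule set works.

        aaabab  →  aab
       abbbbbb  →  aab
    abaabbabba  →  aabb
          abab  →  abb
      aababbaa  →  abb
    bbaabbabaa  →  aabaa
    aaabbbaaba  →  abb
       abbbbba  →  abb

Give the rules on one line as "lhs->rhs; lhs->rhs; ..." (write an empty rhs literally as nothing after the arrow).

  | aaabab => abbab => abbb => aab
  | abbbbbb => aabbbb => aaabb => abbb => aab
  | abaabbabba => abaabbbba => abaaabba => ababbba => abbbba => aabba => aabb
  | abab => abb

aaa->ab; bab->bb; bba->bb; bbb->ab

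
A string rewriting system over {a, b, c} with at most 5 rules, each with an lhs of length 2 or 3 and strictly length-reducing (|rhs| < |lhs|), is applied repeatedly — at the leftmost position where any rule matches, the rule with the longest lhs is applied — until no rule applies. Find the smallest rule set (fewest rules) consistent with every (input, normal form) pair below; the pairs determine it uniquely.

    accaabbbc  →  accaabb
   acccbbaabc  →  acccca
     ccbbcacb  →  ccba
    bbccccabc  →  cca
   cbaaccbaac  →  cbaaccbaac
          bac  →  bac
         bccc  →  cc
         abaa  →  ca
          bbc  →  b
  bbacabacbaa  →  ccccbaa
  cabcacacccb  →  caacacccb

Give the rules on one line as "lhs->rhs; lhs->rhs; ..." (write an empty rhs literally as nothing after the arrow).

aba->c; acb->a; bba->c; bc->

  | accaabbbc => accaabb
  | acccbbaabc => accccabc => acccca
  | ccbbcacb => ccbacb => ccba
  | bbccccabc => bcccabc => ccabc => cca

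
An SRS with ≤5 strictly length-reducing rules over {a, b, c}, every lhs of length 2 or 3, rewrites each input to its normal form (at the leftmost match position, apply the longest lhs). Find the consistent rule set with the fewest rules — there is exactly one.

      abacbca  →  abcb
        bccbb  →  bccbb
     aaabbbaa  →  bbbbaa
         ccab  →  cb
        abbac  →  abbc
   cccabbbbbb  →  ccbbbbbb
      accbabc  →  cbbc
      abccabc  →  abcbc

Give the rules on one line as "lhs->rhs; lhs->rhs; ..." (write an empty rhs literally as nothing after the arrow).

aaa->b; ac->c; ca->; cba->b

  | abacbca => abcbca => abcb
  | bccbb
  | aaabbbaa => bbbbaa
  | ccab => cb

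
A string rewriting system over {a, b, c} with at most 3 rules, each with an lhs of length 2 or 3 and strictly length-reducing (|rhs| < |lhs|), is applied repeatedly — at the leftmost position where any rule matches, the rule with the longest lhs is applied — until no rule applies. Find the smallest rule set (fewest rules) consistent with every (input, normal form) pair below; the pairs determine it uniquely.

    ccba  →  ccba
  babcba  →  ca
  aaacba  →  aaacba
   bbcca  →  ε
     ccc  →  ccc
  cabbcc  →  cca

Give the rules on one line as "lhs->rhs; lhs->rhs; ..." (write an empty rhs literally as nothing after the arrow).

  | ccba
  | babcba => bccba => aba => ca
  | aaacba
  | bbcca => baa => ε

ab->c; baa->; bcc->a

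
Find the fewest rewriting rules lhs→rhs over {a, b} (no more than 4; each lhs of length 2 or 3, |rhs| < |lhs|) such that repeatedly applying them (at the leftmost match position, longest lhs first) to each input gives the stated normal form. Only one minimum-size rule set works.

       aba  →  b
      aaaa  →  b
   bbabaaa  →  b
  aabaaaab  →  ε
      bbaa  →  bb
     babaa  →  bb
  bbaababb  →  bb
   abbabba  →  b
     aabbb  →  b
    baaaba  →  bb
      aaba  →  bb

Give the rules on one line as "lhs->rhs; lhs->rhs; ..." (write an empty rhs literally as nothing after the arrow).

aa->b; ab->b; ba->b; bbb->

  | aba => ba => b
  | aaaa => baa => ba => b
  | bbabaaa => bbbaaa => aaa => ba => b
  | aabaaaab => bbaaaab => bbaaab => bbaab => bbab => bbb => ε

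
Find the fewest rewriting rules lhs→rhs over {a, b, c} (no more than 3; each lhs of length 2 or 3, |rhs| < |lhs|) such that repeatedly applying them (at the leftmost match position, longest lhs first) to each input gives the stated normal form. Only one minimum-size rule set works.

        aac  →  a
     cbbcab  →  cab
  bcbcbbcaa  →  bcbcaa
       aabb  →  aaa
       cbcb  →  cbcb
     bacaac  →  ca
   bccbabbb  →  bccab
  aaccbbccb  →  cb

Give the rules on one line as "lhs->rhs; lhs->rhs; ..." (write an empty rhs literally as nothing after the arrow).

  | aac => a
  | cbbcab => cacab => cab
  | bcbcbbcaa => bcbcacaa => bcbcaa
  | aabb => aaa

ac->; ba->; bb->a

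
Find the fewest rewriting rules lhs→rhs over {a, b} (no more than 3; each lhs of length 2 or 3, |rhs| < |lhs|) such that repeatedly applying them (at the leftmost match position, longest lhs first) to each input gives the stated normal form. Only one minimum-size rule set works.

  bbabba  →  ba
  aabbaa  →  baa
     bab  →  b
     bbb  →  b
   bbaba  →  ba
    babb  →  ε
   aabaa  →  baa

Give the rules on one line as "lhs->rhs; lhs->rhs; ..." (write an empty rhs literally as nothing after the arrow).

ab->; aba->ba; bb->

  | bbabba => abba => ba
  | aabbaa => abaa => baa
  | bab => b
  | bbb => b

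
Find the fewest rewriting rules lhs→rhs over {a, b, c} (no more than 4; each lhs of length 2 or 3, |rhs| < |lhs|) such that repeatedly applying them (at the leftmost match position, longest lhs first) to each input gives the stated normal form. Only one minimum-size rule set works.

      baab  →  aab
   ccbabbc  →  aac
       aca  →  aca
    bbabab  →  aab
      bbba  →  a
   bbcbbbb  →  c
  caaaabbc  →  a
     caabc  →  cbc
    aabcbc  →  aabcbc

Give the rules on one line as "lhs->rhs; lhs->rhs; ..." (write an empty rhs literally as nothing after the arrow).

ba->a; bb->; caa->c; cc->a

  | baab => aab
  | ccbabbc => ababbc => aabbc => aac
  | aca
  | bbabab => abab => aab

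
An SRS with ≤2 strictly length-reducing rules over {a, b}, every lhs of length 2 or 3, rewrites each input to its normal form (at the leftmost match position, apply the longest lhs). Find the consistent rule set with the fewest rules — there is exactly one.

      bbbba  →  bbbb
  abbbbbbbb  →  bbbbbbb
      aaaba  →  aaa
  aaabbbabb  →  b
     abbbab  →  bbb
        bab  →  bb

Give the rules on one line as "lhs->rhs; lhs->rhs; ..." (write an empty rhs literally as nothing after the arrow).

  | bbbba => bbbb
  | abbbbbbbb => bbbbbbb
  | aaaba => aaa
  | aaabbbabb => aabbabb => ababb => abb => b

ab->; ba->b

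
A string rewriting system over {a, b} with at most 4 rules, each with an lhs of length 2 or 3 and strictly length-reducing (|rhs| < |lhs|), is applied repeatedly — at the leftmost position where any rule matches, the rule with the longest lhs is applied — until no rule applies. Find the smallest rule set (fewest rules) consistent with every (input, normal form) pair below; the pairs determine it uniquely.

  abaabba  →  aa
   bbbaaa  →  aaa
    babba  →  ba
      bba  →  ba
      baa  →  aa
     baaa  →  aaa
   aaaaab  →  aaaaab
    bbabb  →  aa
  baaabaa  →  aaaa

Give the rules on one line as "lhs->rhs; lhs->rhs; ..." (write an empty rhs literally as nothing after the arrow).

  | abaabba => aabba => aaba => aa
  | bbbaaa => abaaa => aaa
  | babba => baba => ba
  | bba => ba

aba->a; baa->aa; bb->a; bba->ba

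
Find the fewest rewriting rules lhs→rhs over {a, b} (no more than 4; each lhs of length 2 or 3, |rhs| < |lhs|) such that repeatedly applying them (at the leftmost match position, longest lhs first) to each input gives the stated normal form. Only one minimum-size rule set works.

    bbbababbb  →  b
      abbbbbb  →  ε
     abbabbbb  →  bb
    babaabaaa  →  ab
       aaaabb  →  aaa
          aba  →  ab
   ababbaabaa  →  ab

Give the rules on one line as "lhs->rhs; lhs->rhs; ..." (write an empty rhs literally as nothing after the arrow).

  | bbbababbb => abababbb => abbabbb => abbb => b
  | abbbbbb => bbbb => abb => ε
  | abbabbbb => abbbb => bb
  | babaabaaa => baabaaa => abaaa => abaa => aba => ab

aba->ab; abb->; ba->; bbb->ab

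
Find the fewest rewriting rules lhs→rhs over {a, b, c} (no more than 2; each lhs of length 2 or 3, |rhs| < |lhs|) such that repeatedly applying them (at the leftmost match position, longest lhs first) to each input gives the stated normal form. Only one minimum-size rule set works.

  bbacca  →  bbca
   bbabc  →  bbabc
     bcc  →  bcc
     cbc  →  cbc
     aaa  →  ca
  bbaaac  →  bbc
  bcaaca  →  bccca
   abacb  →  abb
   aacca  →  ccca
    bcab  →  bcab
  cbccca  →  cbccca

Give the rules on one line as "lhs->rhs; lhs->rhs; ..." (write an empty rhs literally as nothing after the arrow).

aa->c; ac->

  | bbacca => bbca
  | bbabc
  | bcc
  | cbc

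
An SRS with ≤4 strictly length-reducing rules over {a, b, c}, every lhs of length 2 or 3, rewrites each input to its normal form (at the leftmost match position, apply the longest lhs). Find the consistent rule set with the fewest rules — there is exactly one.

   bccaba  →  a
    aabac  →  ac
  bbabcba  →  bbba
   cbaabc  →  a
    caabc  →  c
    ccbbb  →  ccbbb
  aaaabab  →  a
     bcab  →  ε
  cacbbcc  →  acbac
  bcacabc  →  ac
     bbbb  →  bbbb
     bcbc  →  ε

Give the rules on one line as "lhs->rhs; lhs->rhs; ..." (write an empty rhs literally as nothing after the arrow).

aab->; abc->; bc->a; ca->a

  | bccaba => acaba => aaba => a
  | aabac => ac
  | bbabcba => bbba
  | cbaabc => cbc => ca => a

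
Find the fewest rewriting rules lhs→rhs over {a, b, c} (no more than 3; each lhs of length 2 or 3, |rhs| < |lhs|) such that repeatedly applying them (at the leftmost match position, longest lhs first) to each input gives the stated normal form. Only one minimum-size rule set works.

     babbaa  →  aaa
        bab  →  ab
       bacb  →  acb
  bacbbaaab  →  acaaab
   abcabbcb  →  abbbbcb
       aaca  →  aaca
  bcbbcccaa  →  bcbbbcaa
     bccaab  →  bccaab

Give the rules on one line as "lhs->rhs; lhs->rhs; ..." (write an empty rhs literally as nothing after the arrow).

ba->a; cab->bb; ccc->bc

  | babbaa => abbaa => abaa => aaa
  | bab => ab
  | bacb => acb
  | bacbbaaab => acbbaaab => acbaaab => acaaab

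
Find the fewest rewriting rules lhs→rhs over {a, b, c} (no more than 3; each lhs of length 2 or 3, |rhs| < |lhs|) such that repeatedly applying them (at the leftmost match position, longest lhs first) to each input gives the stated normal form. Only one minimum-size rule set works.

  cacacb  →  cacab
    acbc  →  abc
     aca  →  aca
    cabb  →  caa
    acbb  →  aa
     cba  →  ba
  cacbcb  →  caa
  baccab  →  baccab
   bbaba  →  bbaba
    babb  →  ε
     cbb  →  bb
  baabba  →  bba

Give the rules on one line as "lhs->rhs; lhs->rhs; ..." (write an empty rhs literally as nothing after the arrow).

abb->aa; baa->; cb->b

  | cacacb => cacab
  | acbc => abc
  | aca
  | cabb => caa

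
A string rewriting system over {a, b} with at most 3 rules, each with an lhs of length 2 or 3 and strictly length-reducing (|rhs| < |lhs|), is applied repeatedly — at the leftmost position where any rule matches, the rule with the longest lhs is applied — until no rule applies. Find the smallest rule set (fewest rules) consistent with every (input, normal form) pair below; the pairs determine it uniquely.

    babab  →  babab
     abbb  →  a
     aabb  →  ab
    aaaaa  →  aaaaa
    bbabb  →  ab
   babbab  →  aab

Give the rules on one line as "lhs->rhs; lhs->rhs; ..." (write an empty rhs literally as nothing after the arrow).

abb->b; bb->a

  | babab
  | abbb => bb => a
  | aabb => ab
  | aaaaa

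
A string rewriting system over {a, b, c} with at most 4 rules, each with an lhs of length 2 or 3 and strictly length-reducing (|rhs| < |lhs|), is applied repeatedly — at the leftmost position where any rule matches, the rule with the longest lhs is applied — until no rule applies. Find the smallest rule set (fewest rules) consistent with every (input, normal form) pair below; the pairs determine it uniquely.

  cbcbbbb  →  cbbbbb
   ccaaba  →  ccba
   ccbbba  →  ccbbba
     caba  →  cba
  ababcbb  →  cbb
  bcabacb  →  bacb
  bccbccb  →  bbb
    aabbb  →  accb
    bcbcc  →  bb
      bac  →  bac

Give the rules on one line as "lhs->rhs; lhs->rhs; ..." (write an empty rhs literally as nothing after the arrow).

ab->; abb->cc; bc->b; ca->c

  | cbcbbbb => cbbbbb
  | ccaaba => ccaba => ccba
  | ccbbba
  | caba => cba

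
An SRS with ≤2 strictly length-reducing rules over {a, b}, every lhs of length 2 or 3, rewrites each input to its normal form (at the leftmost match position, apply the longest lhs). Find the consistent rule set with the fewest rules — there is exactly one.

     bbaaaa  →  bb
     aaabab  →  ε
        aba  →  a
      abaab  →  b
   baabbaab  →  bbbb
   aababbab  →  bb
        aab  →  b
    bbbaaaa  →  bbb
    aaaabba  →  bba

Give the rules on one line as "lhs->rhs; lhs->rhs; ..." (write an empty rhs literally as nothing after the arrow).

aa->; ab->

  | bbaaaa => bbaa => bb
  | aaabab => abab => ab => ε
  | aba => a
  | abaab => aab => b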